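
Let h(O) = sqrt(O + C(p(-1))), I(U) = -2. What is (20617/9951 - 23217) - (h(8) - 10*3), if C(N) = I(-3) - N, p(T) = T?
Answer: -230713220/9951 - sqrt(7) ≈ -23188.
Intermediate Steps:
C(N) = -2 - N
h(O) = sqrt(-1 + O) (h(O) = sqrt(O + (-2 - 1*(-1))) = sqrt(O + (-2 + 1)) = sqrt(O - 1) = sqrt(-1 + O))
(20617/9951 - 23217) - (h(8) - 10*3) = (20617/9951 - 23217) - (sqrt(-1 + 8) - 10*3) = (20617*(1/9951) - 23217) - (sqrt(7) - 30) = (20617/9951 - 23217) - (-30 + sqrt(7)) = -231011750/9951 + (30 - sqrt(7)) = -230713220/9951 - sqrt(7)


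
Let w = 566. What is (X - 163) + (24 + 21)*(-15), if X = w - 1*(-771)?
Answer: 499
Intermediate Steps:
X = 1337 (X = 566 - 1*(-771) = 566 + 771 = 1337)
(X - 163) + (24 + 21)*(-15) = (1337 - 163) + (24 + 21)*(-15) = 1174 + 45*(-15) = 1174 - 675 = 499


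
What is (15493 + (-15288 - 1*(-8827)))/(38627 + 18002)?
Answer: 9032/56629 ≈ 0.15949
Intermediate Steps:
(15493 + (-15288 - 1*(-8827)))/(38627 + 18002) = (15493 + (-15288 + 8827))/56629 = (15493 - 6461)*(1/56629) = 9032*(1/56629) = 9032/56629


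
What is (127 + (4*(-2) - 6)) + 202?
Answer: 315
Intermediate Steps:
(127 + (4*(-2) - 6)) + 202 = (127 + (-8 - 6)) + 202 = (127 - 14) + 202 = 113 + 202 = 315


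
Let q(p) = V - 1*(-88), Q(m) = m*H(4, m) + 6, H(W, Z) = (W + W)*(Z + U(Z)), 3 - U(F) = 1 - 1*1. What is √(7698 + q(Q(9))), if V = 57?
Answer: √7843 ≈ 88.561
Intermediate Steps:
U(F) = 3 (U(F) = 3 - (1 - 1*1) = 3 - (1 - 1) = 3 - 1*0 = 3 + 0 = 3)
H(W, Z) = 2*W*(3 + Z) (H(W, Z) = (W + W)*(Z + 3) = (2*W)*(3 + Z) = 2*W*(3 + Z))
Q(m) = 6 + m*(24 + 8*m) (Q(m) = m*(2*4*(3 + m)) + 6 = m*(24 + 8*m) + 6 = 6 + m*(24 + 8*m))
q(p) = 145 (q(p) = 57 - 1*(-88) = 57 + 88 = 145)
√(7698 + q(Q(9))) = √(7698 + 145) = √7843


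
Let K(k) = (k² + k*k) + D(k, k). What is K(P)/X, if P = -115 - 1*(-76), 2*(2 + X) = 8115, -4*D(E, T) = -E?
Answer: 12129/16222 ≈ 0.74769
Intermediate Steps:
D(E, T) = E/4 (D(E, T) = -(-1)*E/4 = E/4)
X = 8111/2 (X = -2 + (½)*8115 = -2 + 8115/2 = 8111/2 ≈ 4055.5)
P = -39 (P = -115 + 76 = -39)
K(k) = 2*k² + k/4 (K(k) = (k² + k*k) + k/4 = (k² + k²) + k/4 = 2*k² + k/4)
K(P)/X = ((¼)*(-39)*(1 + 8*(-39)))/(8111/2) = ((¼)*(-39)*(1 - 312))*(2/8111) = ((¼)*(-39)*(-311))*(2/8111) = (12129/4)*(2/8111) = 12129/16222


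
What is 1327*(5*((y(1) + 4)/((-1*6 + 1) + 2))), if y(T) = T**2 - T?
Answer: -26540/3 ≈ -8846.7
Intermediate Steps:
1327*(5*((y(1) + 4)/((-1*6 + 1) + 2))) = 1327*(5*((1*(-1 + 1) + 4)/((-1*6 + 1) + 2))) = 1327*(5*((1*0 + 4)/((-6 + 1) + 2))) = 1327*(5*((0 + 4)/(-5 + 2))) = 1327*(5*(4/(-3))) = 1327*(5*(4*(-1/3))) = 1327*(5*(-4/3)) = 1327*(-20/3) = -26540/3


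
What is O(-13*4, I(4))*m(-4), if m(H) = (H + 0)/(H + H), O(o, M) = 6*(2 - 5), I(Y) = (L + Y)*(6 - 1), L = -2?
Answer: -9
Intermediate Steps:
I(Y) = -10 + 5*Y (I(Y) = (-2 + Y)*(6 - 1) = (-2 + Y)*5 = -10 + 5*Y)
O(o, M) = -18 (O(o, M) = 6*(-3) = -18)
m(H) = 1/2 (m(H) = H/((2*H)) = H*(1/(2*H)) = 1/2)
O(-13*4, I(4))*m(-4) = -18*1/2 = -9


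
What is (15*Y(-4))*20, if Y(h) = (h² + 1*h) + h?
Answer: 2400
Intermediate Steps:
Y(h) = h² + 2*h (Y(h) = (h² + h) + h = (h + h²) + h = h² + 2*h)
(15*Y(-4))*20 = (15*(-4*(2 - 4)))*20 = (15*(-4*(-2)))*20 = (15*8)*20 = 120*20 = 2400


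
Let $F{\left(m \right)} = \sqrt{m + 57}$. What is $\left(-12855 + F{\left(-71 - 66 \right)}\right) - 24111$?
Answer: $-36966 + 4 i \sqrt{5} \approx -36966.0 + 8.9443 i$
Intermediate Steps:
$F{\left(m \right)} = \sqrt{57 + m}$
$\left(-12855 + F{\left(-71 - 66 \right)}\right) - 24111 = \left(-12855 + \sqrt{57 - 137}\right) - 24111 = \left(-12855 + \sqrt{-80}\right) - 24111 = \left(-12855 + 4 i \sqrt{5}\right) - 24111 = -36966 + 4 i \sqrt{5}$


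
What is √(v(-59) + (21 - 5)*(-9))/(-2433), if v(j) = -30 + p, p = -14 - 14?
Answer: -I*√202/2433 ≈ -0.0058416*I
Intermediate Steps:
p = -28
v(j) = -58 (v(j) = -30 - 28 = -58)
√(v(-59) + (21 - 5)*(-9))/(-2433) = √(-58 + (21 - 5)*(-9))/(-2433) = √(-58 + 16*(-9))*(-1/2433) = √(-58 - 144)*(-1/2433) = √(-202)*(-1/2433) = (I*√202)*(-1/2433) = -I*√202/2433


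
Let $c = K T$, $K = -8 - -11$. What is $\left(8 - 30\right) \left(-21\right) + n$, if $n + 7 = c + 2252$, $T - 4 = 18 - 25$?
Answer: $2698$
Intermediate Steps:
$T = -3$ ($T = 4 + \left(18 - 25\right) = 4 - 7 = -3$)
$K = 3$ ($K = -8 + 11 = 3$)
$c = -9$ ($c = 3 \left(-3\right) = -9$)
$n = 2236$ ($n = -7 + \left(-9 + 2252\right) = -7 + 2243 = 2236$)
$\left(8 - 30\right) \left(-21\right) + n = \left(8 - 30\right) \left(-21\right) + 2236 = \left(-22\right) \left(-21\right) + 2236 = 462 + 2236 = 2698$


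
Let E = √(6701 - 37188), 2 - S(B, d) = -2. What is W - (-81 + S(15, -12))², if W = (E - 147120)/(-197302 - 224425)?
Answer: -2500272263/421727 - I*√30487/421727 ≈ -5928.6 - 0.00041402*I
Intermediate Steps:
S(B, d) = 4 (S(B, d) = 2 - 1*(-2) = 2 + 2 = 4)
E = I*√30487 (E = √(-30487) = I*√30487 ≈ 174.61*I)
W = 147120/421727 - I*√30487/421727 (W = (I*√30487 - 147120)/(-197302 - 224425) = (-147120 + I*√30487)/(-421727) = (-147120 + I*√30487)*(-1/421727) = 147120/421727 - I*√30487/421727 ≈ 0.34885 - 0.00041402*I)
W - (-81 + S(15, -12))² = (147120/421727 - I*√30487/421727) - (-81 + 4)² = (147120/421727 - I*√30487/421727) - 1*(-77)² = (147120/421727 - I*√30487/421727) - 1*5929 = (147120/421727 - I*√30487/421727) - 5929 = -2500272263/421727 - I*√30487/421727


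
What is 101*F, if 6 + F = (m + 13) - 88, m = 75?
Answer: -606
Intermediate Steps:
F = -6 (F = -6 + ((75 + 13) - 88) = -6 + (88 - 88) = -6 + 0 = -6)
101*F = 101*(-6) = -606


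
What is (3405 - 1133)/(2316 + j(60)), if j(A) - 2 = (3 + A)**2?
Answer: 2272/6287 ≈ 0.36138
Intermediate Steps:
j(A) = 2 + (3 + A)**2
(3405 - 1133)/(2316 + j(60)) = (3405 - 1133)/(2316 + (2 + (3 + 60)**2)) = 2272/(2316 + (2 + 63**2)) = 2272/(2316 + (2 + 3969)) = 2272/(2316 + 3971) = 2272/6287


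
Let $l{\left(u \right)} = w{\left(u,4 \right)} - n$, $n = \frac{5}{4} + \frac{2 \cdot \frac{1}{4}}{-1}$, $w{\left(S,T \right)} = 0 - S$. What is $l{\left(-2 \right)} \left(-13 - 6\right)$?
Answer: $- \frac{95}{4} \approx -23.75$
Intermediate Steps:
$w{\left(S,T \right)} = - S$
$n = \frac{3}{4}$ ($n = 5 \cdot \frac{1}{4} + 2 \cdot \frac{1}{4} \left(-1\right) = \frac{5}{4} + \frac{1}{2} \left(-1\right) = \frac{5}{4} - \frac{1}{2} = \frac{3}{4} \approx 0.75$)
$l{\left(u \right)} = - \frac{3}{4} - u$ ($l{\left(u \right)} = - u - \frac{3}{4} = - \frac{3}{4} - u$)
$l{\left(-2 \right)} \left(-13 - 6\right) = \left(- \frac{3}{4} - -2\right) \left(-13 - 6\right) = \left(- \frac{3}{4} + 2\right) \left(-19\right) = \frac{5}{4} \left(-19\right) = - \frac{95}{4}$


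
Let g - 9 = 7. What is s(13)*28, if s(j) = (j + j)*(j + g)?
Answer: 21112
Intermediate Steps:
g = 16 (g = 9 + 7 = 16)
s(j) = 2*j*(16 + j) (s(j) = (j + j)*(j + 16) = (2*j)*(16 + j) = 2*j*(16 + j))
s(13)*28 = (2*13*(16 + 13))*28 = (2*13*29)*28 = 754*28 = 21112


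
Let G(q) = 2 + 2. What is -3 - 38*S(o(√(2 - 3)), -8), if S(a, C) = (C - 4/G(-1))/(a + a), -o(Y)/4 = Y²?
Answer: 159/4 ≈ 39.750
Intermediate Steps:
G(q) = 4
o(Y) = -4*Y²
S(a, C) = (-1 + C)/(2*a) (S(a, C) = (C - 4/4)/(a + a) = (C - 4*¼)/((2*a)) = (C - 1)*(1/(2*a)) = (-1 + C)*(1/(2*a)) = (-1 + C)/(2*a))
-3 - 38*S(o(√(2 - 3)), -8) = -3 - 19*(-1 - 8)/((-4*(√(2 - 3))²)) = -3 - 19*(-9)/((-4*(√(-1))²)) = -3 - 19*(-9)/((-4*I²)) = -3 - 19*(-9)/((-4*(-1))) = -3 - 19*(-9)/4 = -3 - 38*(-9/8) = -3 + 171/4 = 159/4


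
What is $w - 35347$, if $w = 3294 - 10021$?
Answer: $-42074$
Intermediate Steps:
$w = -6727$
$w - 35347 = -6727 - 35347 = -42074$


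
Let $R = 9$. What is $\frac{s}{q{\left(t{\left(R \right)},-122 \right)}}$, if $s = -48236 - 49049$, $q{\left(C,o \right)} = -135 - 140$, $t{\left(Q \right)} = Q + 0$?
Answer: $\frac{19457}{55} \approx 353.76$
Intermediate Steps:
$t{\left(Q \right)} = Q$
$q{\left(C,o \right)} = -275$
$s = -97285$ ($s = -48236 - 49049 = -97285$)
$\frac{s}{q{\left(t{\left(R \right)},-122 \right)}} = - \frac{97285}{-275} = \left(-97285\right) \left(- \frac{1}{275}\right) = \frac{19457}{55}$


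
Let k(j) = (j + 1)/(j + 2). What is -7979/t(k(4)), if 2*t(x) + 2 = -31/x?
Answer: 39895/98 ≈ 407.09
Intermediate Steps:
k(j) = (1 + j)/(2 + j)
t(x) = -1 - 31/(2*x) (t(x) = -1 + (-31/x)/2 = -1 - 31/(2*x))
-7979/t(k(4)) = -7979*(1 + 4)/((2 + 4)*(-31/2 - (1 + 4)/(2 + 4))) = -7979*5/(6*(-31/2 - 5/6)) = -7979*5/(6*(-31/2 - 1*⅚)) = -7979*5/(6*(-31/2 - ⅚)) = -7979/((6/5)*(-49/3)) = -7979/(-98/5) = -7979*(-5/98) = 39895/98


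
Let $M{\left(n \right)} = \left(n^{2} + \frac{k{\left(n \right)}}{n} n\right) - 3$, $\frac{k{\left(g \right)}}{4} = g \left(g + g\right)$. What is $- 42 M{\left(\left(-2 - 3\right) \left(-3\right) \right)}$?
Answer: $-84924$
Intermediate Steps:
$k{\left(g \right)} = 8 g^{2}$ ($k{\left(g \right)} = 4 g \left(g + g\right) = 4 g 2 g = 4 \cdot 2 g^{2} = 8 g^{2}$)
$M{\left(n \right)} = -3 + 9 n^{2}$ ($M{\left(n \right)} = \left(n^{2} + \frac{8 n^{2}}{n} n\right) - 3 = \left(n^{2} + 8 n n\right) - 3 = \left(n^{2} + 8 n^{2}\right) - 3 = 9 n^{2} - 3 = -3 + 9 n^{2}$)
$- 42 M{\left(\left(-2 - 3\right) \left(-3\right) \right)} = - 42 \left(-3 + 9 \left(\left(-2 - 3\right) \left(-3\right)\right)^{2}\right) = - 42 \left(-3 + 9 \left(\left(-5\right) \left(-3\right)\right)^{2}\right) = - 42 \left(-3 + 9 \cdot 15^{2}\right) = - 42 \left(-3 + 9 \cdot 225\right) = - 42 \left(-3 + 2025\right) = \left(-42\right) 2022 = -84924$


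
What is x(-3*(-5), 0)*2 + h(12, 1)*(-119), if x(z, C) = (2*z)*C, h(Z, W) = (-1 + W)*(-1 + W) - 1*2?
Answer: 238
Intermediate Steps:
h(Z, W) = -2 + (-1 + W)² (h(Z, W) = (-1 + W)² - 2 = -2 + (-1 + W)²)
x(z, C) = 2*C*z
x(-3*(-5), 0)*2 + h(12, 1)*(-119) = (2*0*(-3*(-5)))*2 + (-2 + (-1 + 1)²)*(-119) = (2*0*15)*2 + (-2 + 0²)*(-119) = 0*2 + (-2 + 0)*(-119) = 0 - 2*(-119) = 0 + 238 = 238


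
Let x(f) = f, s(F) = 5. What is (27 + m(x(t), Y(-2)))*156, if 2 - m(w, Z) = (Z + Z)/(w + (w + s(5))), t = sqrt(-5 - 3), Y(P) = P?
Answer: 86996/19 - 832*I*sqrt(2)/19 ≈ 4578.7 - 61.928*I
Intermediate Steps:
t = 2*I*sqrt(2) (t = sqrt(-8) = 2*I*sqrt(2) ≈ 2.8284*I)
m(w, Z) = 2 - 2*Z/(5 + 2*w) (m(w, Z) = 2 - (Z + Z)/(w + (w + 5)) = 2 - 2*Z/(w + (5 + w)) = 2 - 2*Z/(5 + 2*w))
(27 + m(x(t), Y(-2)))*156 = (27 + 2*(5 - 1*(-2) + 2*(2*I*sqrt(2)))/(5 + 2*(2*I*sqrt(2))))*156 = (27 + 2*(5 + 2 + 4*I*sqrt(2))/(5 + 4*I*sqrt(2)))*156 = (27 + 2*(7 + 4*I*sqrt(2))/(5 + 4*I*sqrt(2)))*156 = 4212 + 312*(7 + 4*I*sqrt(2))/(5 + 4*I*sqrt(2))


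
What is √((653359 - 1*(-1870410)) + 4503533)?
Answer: √7027302 ≈ 2650.9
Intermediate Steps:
√((653359 - 1*(-1870410)) + 4503533) = √((653359 + 1870410) + 4503533) = √(2523769 + 4503533) = √7027302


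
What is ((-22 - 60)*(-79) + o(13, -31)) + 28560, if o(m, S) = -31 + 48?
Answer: 35055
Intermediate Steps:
o(m, S) = 17
((-22 - 60)*(-79) + o(13, -31)) + 28560 = ((-22 - 60)*(-79) + 17) + 28560 = (-82*(-79) + 17) + 28560 = (6478 + 17) + 28560 = 6495 + 28560 = 35055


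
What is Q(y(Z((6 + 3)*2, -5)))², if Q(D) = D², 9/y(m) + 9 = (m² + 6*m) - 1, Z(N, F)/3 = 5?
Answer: 6561/8653650625 ≈ 7.5818e-7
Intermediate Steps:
Z(N, F) = 15 (Z(N, F) = 3*5 = 15)
y(m) = 9/(-10 + m² + 6*m) (y(m) = 9/(-9 + ((m² + 6*m) - 1)) = 9/(-9 + (-1 + m² + 6*m)) = 9/(-10 + m² + 6*m))
Q(y(Z((6 + 3)*2, -5)))² = ((9/(-10 + 15² + 6*15))²)² = ((9/(-10 + 225 + 90))²)² = ((9/305)²)² = (81/93025)² = 6561/8653650625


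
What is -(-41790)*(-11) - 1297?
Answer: -460987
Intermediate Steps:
-(-41790)*(-11) - 1297 = -995*462 - 1297 = -459690 - 1297 = -460987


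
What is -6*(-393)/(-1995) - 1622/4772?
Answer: -2414711/1586690 ≈ -1.5219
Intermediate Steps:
-6*(-393)/(-1995) - 1622/4772 = 2358*(-1/1995) - 1622*1/4772 = -786/665 - 811/2386 = -2414711/1586690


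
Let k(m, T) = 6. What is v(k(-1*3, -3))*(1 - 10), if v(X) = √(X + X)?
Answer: -18*√3 ≈ -31.177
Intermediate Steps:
v(X) = √2*√X (v(X) = √(2*X) = √2*√X)
v(k(-1*3, -3))*(1 - 10) = (√2*√6)*(1 - 10) = (2*√3)*(-9) = -18*√3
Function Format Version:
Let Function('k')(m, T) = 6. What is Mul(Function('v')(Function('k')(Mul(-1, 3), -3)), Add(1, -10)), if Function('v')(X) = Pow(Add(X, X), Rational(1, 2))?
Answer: Mul(-18, Pow(3, Rational(1, 2))) ≈ -31.177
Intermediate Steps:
Function('v')(X) = Mul(Pow(2, Rational(1, 2)), Pow(X, Rational(1, 2))) (Function('v')(X) = Pow(Mul(2, X), Rational(1, 2)) = Mul(Pow(2, Rational(1, 2)), Pow(X, Rational(1, 2))))
Mul(Function('v')(Function('k')(Mul(-1, 3), -3)), Add(1, -10)) = Mul(Mul(Pow(2, Rational(1, 2)), Pow(6, Rational(1, 2))), Add(1, -10)) = Mul(Mul(2, Pow(3, Rational(1, 2))), -9) = Mul(-18, Pow(3, Rational(1, 2)))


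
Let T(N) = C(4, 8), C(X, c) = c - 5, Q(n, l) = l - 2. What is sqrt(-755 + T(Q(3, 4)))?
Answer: 4*I*sqrt(47) ≈ 27.423*I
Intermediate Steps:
Q(n, l) = -2 + l
C(X, c) = -5 + c
T(N) = 3 (T(N) = -5 + 8 = 3)
sqrt(-755 + T(Q(3, 4))) = sqrt(-755 + 3) = sqrt(-752) = 4*I*sqrt(47)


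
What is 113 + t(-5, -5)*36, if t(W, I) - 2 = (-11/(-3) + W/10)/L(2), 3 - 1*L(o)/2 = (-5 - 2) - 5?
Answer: 944/5 ≈ 188.80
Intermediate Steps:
L(o) = 30 (L(o) = 6 - 2*((-5 - 2) - 5) = 6 - 2*(-7 - 5) = 6 - 2*(-12) = 6 + 24 = 30)
t(W, I) = 191/90 + W/300 (t(W, I) = 2 + (-11/(-3) + W/10)/30 = 2 + (-11*(-1/3) + W*(1/10))*(1/30) = 2 + (11/3 + W/10)*(1/30) = 2 + (11/90 + W/300) = 191/90 + W/300)
113 + t(-5, -5)*36 = 113 + (191/90 + (1/300)*(-5))*36 = 113 + (191/90 - 1/60)*36 = 113 + (379/180)*36 = 113 + 379/5 = 944/5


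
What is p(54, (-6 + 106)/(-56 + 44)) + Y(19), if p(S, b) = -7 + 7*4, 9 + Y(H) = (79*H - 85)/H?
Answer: 1644/19 ≈ 86.526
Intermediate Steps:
Y(H) = -9 + (-85 + 79*H)/H (Y(H) = -9 + (79*H - 85)/H = -9 + (-85 + 79*H)/H)
p(S, b) = 21 (p(S, b) = -7 + 28 = 21)
p(54, (-6 + 106)/(-56 + 44)) + Y(19) = 21 + (70 - 85/19) = 21 + 1245/19 = 1644/19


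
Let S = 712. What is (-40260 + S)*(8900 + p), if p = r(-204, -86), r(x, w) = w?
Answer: -348576072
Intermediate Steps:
p = -86
(-40260 + S)*(8900 + p) = (-40260 + 712)*(8900 - 86) = -39548*8814 = -348576072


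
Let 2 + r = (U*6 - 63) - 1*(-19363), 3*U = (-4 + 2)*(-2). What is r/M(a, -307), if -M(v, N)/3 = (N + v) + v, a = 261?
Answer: -19306/645 ≈ -29.932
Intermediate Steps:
M(v, N) = -6*v - 3*N (M(v, N) = -3*((N + v) + v) = -3*(N + 2*v) = -6*v - 3*N)
U = 4/3 (U = ((-4 + 2)*(-2))/3 = (-2*(-2))/3 = (⅓)*4 = 4/3 ≈ 1.3333)
r = 19306 (r = -2 + (((4/3)*6 - 63) - 1*(-19363)) = -2 + ((8 - 63) + 19363) = -2 + (-55 + 19363) = -2 + 19308 = 19306)
r/M(a, -307) = 19306/(-6*261 - 3*(-307)) = 19306/(-1566 + 921) = 19306/(-645) = 19306*(-1/645) = -19306/645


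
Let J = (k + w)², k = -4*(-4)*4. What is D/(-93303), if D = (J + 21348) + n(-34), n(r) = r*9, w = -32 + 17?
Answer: -3349/13329 ≈ -0.25126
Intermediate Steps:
w = -15
k = 64 (k = 16*4 = 64)
J = 2401 (J = (64 - 15)² = 49² = 2401)
n(r) = 9*r
D = 23443 (D = (2401 + 21348) + 9*(-34) = 23749 - 306 = 23443)
D/(-93303) = 23443/(-93303) = 23443*(-1/93303) = -3349/13329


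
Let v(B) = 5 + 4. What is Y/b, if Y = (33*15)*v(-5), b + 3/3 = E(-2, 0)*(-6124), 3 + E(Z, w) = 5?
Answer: -495/1361 ≈ -0.36370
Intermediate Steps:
E(Z, w) = 2 (E(Z, w) = -3 + 5 = 2)
v(B) = 9
b = -12249 (b = -1 + 2*(-6124) = -1 - 12248 = -12249)
Y = 4455 (Y = (33*15)*9 = 495*9 = 4455)
Y/b = 4455/(-12249) = 4455*(-1/12249) = -495/1361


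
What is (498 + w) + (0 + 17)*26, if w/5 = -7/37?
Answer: 34745/37 ≈ 939.05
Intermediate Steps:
w = -35/37 (w = 5*(-7/37) = -35/37 ≈ -0.94595)
(498 + w) + (0 + 17)*26 = (498 - 35/37) + (0 + 17)*26 = 18391/37 + 17*26 = 18391/37 + 442 = 34745/37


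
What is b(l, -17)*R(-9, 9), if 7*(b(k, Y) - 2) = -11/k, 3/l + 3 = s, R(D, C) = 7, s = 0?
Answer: 25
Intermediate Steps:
l = -1 (l = 3/(-3 + 0) = 3/(-3) = 3*(-1/3) = -1)
b(k, Y) = 2 - 11/(7*k) (b(k, Y) = 2 + (-11/k)/7 = 2 - 11/(7*k))
b(l, -17)*R(-9, 9) = (2 - 11/7/(-1))*7 = (2 - 11/7*(-1))*7 = (2 + 11/7)*7 = (25/7)*7 = 25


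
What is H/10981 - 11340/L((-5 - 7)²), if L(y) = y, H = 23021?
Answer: -3366931/43924 ≈ -76.654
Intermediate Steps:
H/10981 - 11340/L((-5 - 7)²) = 23021/10981 - 11340/(-5 - 7)² = 23021*(1/10981) - 11340/((-12)²) = 23021/10981 - 11340/144 = 23021/10981 - 11340*1/144 = 23021/10981 - 315/4 = -3366931/43924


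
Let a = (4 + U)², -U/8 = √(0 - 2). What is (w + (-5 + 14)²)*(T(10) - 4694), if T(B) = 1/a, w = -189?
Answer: 27*(-525729*I + 300416*√2)/(4*(-7*I + 4*√2)) ≈ 5.0695e+5 - 0.4715*I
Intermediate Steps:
U = -8*I*√2 (U = -8*√(0 - 2) = -8*I*√2 ≈ -11.314*I)
a = (4 - 8*I*√2)² ≈ -112.0 - 90.51*I
T(B) = 1/(-112 - 64*I*√2)
(w + (-5 + 14)²)*(T(10) - 4694) = (-189 + (-5 + 14)²)*(I/(16*(-7*I + 4*√2)) - 4694) = (-189 + 9²)*(-4694 + I/(16*(-7*I + 4*√2))) = (-189 + 81)*(-4694 + I/(16*(-7*I + 4*√2))) = -108*(-4694 + I/(16*(-7*I + 4*√2))) = 506952 - 27*I/(4*(-7*I + 4*√2))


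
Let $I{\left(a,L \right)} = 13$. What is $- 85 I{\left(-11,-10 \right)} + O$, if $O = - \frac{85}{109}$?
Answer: $- \frac{120530}{109} \approx -1105.8$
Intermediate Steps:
$O = - \frac{85}{109}$ ($O = \left(-85\right) \frac{1}{109} = - \frac{85}{109} \approx -0.77982$)
$- 85 I{\left(-11,-10 \right)} + O = \left(-85\right) 13 - \frac{85}{109} = -1105 - \frac{85}{109} = - \frac{120530}{109}$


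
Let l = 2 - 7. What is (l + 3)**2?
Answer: 4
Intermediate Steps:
l = -5
(l + 3)**2 = (-5 + 3)**2 = (-2)**2 = 4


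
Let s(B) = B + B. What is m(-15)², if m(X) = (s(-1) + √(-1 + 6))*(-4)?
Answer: 144 - 64*√5 ≈ 0.89165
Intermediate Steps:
s(B) = 2*B
m(X) = 8 - 4*√5 (m(X) = (2*(-1) + √(-1 + 6))*(-4) = (-2 + √5)*(-4) = 8 - 4*√5)
m(-15)² = (8 - 4*√5)²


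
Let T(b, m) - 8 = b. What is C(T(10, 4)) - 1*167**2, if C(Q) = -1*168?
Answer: -28057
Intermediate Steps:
T(b, m) = 8 + b
C(Q) = -168
C(T(10, 4)) - 1*167**2 = -168 - 1*167**2 = -168 - 1*27889 = -168 - 27889 = -28057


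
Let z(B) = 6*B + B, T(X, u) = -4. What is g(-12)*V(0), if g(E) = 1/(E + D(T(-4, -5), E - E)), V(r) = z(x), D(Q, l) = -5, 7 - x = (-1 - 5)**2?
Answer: 203/17 ≈ 11.941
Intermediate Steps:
x = -29 (x = 7 - (-1 - 5)**2 = 7 - 1*(-6)**2 = 7 - 1*36 = 7 - 36 = -29)
z(B) = 7*B
V(r) = -203 (V(r) = 7*(-29) = -203)
g(E) = 1/(-5 + E) (g(E) = 1/(E - 5) = 1/(-5 + E))
g(-12)*V(0) = -203/(-5 - 12) = -203/(-17) = -1/17*(-203) = 203/17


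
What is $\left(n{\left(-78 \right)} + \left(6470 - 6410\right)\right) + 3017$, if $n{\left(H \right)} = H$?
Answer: $2999$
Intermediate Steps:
$\left(n{\left(-78 \right)} + \left(6470 - 6410\right)\right) + 3017 = \left(-78 + \left(6470 - 6410\right)\right) + 3017 = \left(-78 + 60\right) + 3017 = -18 + 3017 = 2999$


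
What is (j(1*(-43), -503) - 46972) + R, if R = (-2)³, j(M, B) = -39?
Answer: -47019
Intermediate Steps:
R = -8
(j(1*(-43), -503) - 46972) + R = (-39 - 46972) - 8 = -47011 - 8 = -47019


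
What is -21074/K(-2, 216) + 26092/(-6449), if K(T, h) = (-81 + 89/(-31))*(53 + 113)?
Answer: -3524107097/1391694200 ≈ -2.5322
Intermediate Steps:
K(T, h) = -431600/31 (K(T, h) = (-81 + 89*(-1/31))*166 = (-81 - 89/31)*166 = -2600/31*166 = -431600/31)
-21074/K(-2, 216) + 26092/(-6449) = -21074/(-431600/31) + 26092/(-6449) = -21074*(-31/431600) + 26092*(-1/6449) = 326647/215800 - 26092/6449 = -3524107097/1391694200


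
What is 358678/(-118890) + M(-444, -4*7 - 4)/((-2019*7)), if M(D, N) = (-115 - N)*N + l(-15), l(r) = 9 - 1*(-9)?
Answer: -128264477/40006485 ≈ -3.2061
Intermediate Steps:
l(r) = 18 (l(r) = 9 + 9 = 18)
M(D, N) = 18 + N*(-115 - N) (M(D, N) = (-115 - N)*N + 18 = N*(-115 - N) + 18 = 18 + N*(-115 - N))
358678/(-118890) + M(-444, -4*7 - 4)/((-2019*7)) = 358678/(-118890) + (18 - (-4*7 - 4)² - 115*(-4*7 - 4))/((-2019*7)) = 358678*(-1/118890) + (18 - (-28 - 4)² - 115*(-28 - 4))/(-14133) = -179339/59445 + (18 - 1*(-32)² - 115*(-32))*(-1/14133) = -179339/59445 + (18 - 1*1024 + 3680)*(-1/14133) = -179339/59445 + (18 - 1024 + 3680)*(-1/14133) = -179339/59445 + 2674*(-1/14133) = -179339/59445 - 382/2019 = -128264477/40006485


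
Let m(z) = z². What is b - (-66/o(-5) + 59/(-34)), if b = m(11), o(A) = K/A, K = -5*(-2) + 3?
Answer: 43029/442 ≈ 97.351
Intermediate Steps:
K = 13 (K = 10 + 3 = 13)
o(A) = 13/A
b = 121 (b = 11² = 121)
b - (-66/o(-5) + 59/(-34)) = 121 - (-66/(13/(-5)) + 59/(-34)) = 121 - (-66/(13*(-⅕)) + 59*(-1/34)) = 121 - (-66/(-13/5) - 59/34) = 121 - (-66*(-5/13) - 59/34) = 121 - (330/13 - 59/34) = 121 - 1*10453/442 = 121 - 10453/442 = 43029/442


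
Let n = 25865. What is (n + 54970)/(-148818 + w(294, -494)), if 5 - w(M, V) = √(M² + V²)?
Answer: -4009766285/7381659499 + 53890*√82618/7381659499 ≈ -0.54111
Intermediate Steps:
w(M, V) = 5 - √(M² + V²)
(n + 54970)/(-148818 + w(294, -494)) = (25865 + 54970)/(-148818 + (5 - √(294² + (-494)²))) = 80835/(-148818 + (5 - √(86436 + 244036))) = 80835/(-148818 + (5 - √330472)) = 80835/(-148818 + (5 - 2*√82618)) = 80835/(-148813 - 2*√82618)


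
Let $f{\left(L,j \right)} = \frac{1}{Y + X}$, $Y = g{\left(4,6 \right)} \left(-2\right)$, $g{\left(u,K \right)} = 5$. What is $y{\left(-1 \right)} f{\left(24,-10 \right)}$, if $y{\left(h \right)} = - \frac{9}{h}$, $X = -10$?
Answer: $- \frac{9}{20} \approx -0.45$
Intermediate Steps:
$Y = -10$ ($Y = 5 \left(-2\right) = -10$)
$f{\left(L,j \right)} = - \frac{1}{20}$ ($f{\left(L,j \right)} = \frac{1}{-10 - 10} = \frac{1}{-20} = - \frac{1}{20}$)
$y{\left(-1 \right)} f{\left(24,-10 \right)} = - \frac{9}{-1} \left(- \frac{1}{20}\right) = \left(-9\right) \left(-1\right) \left(- \frac{1}{20}\right) = 9 \left(- \frac{1}{20}\right) = - \frac{9}{20}$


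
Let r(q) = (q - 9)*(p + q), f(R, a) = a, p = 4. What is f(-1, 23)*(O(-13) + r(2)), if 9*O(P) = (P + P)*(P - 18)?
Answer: 9844/9 ≈ 1093.8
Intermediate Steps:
O(P) = 2*P*(-18 + P)/9 (O(P) = ((P + P)*(P - 18))/9 = ((2*P)*(-18 + P))/9 = (2*P*(-18 + P))/9 = 2*P*(-18 + P)/9)
r(q) = (-9 + q)*(4 + q) (r(q) = (q - 9)*(4 + q) = (-9 + q)*(4 + q))
f(-1, 23)*(O(-13) + r(2)) = 23*((2/9)*(-13)*(-18 - 13) + (-36 + 2² - 5*2)) = 23*((2/9)*(-13)*(-31) + (-36 + 4 - 10)) = 23*(806/9 - 42) = 23*(428/9) = 9844/9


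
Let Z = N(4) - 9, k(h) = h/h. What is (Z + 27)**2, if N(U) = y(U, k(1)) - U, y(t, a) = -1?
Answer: 169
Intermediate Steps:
k(h) = 1
N(U) = -1 - U
Z = -14 (Z = (-1 - 1*4) - 9 = (-1 - 4) - 9 = -5 - 9 = -14)
(Z + 27)**2 = (-14 + 27)**2 = 13**2 = 169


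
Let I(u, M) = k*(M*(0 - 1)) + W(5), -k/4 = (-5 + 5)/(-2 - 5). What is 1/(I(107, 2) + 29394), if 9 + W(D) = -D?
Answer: 1/29380 ≈ 3.4037e-5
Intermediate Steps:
W(D) = -9 - D
k = 0 (k = -4*(-5 + 5)/(-2 - 5) = -0/(-7) = -0*(-1)/7 = -4*0 = 0)
I(u, M) = -14 (I(u, M) = 0*(M*(0 - 1)) + (-9 - 1*5) = 0*(M*(-1)) + (-9 - 5) = 0*(-M) - 14 = 0 - 14 = -14)
1/(I(107, 2) + 29394) = 1/(-14 + 29394) = 1/29380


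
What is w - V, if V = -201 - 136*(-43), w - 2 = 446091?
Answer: 440446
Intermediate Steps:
w = 446093 (w = 2 + 446091 = 446093)
V = 5647 (V = -201 + 5848 = 5647)
w - V = 446093 - 1*5647 = 446093 - 5647 = 440446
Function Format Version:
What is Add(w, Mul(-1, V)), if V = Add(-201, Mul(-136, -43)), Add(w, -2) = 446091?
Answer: 440446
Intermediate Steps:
w = 446093 (w = Add(2, 446091) = 446093)
V = 5647 (V = Add(-201, 5848) = 5647)
Add(w, Mul(-1, V)) = Add(446093, Mul(-1, 5647)) = Add(446093, -5647) = 440446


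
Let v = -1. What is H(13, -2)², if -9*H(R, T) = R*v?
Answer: 169/81 ≈ 2.0864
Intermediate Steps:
H(R, T) = R/9 (H(R, T) = -R*(-1)/9 = -(-1)*R/9 = R/9)
H(13, -2)² = ((⅑)*13)² = (13/9)² = 169/81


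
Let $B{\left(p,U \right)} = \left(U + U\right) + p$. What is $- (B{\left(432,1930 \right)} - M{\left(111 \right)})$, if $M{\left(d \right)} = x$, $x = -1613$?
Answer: $-5905$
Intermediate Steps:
$M{\left(d \right)} = -1613$
$B{\left(p,U \right)} = p + 2 U$ ($B{\left(p,U \right)} = 2 U + p = p + 2 U$)
$- (B{\left(432,1930 \right)} - M{\left(111 \right)}) = - (\left(432 + 2 \cdot 1930\right) - -1613) = - (\left(432 + 3860\right) + 1613) = - (4292 + 1613) = \left(-1\right) 5905 = -5905$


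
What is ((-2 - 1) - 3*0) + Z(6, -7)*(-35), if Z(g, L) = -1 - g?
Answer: 242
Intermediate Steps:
((-2 - 1) - 3*0) + Z(6, -7)*(-35) = ((-2 - 1) - 3*0) + (-1 - 1*6)*(-35) = (-3 + 0) + (-1 - 6)*(-35) = -3 - 7*(-35) = -3 + 245 = 242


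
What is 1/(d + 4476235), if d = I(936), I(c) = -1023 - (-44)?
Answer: 1/4475256 ≈ 2.2345e-7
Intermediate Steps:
I(c) = -979 (I(c) = -1023 - 1*(-44) = -1023 + 44 = -979)
d = -979
1/(d + 4476235) = 1/(-979 + 4476235) = 1/4475256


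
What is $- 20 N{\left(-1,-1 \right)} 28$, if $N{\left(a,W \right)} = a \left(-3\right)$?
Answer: $-1680$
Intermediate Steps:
$N{\left(a,W \right)} = - 3 a$
$- 20 N{\left(-1,-1 \right)} 28 = - 20 \left(\left(-3\right) \left(-1\right)\right) 28 = \left(-20\right) 3 \cdot 28 = \left(-60\right) 28 = -1680$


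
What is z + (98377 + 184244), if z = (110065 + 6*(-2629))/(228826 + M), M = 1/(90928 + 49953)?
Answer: 9110933076558418/32237235707 ≈ 2.8262e+5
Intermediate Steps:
M = 1/140881 ≈ 7.0982e-6
z = 13283810371/32237235707 (z = (110065 + 6*(-2629))/(228826 + 1/140881) = (110065 - 15774)/(32237235707/140881) = 94291*(140881/32237235707) = 13283810371/32237235707 ≈ 0.41206)
z + (98377 + 184244) = 13283810371/32237235707 + (98377 + 184244) = 13283810371/32237235707 + 282621 = 9110933076558418/32237235707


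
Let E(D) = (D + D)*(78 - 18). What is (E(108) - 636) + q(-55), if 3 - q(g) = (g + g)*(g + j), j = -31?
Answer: 2867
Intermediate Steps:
E(D) = 120*D (E(D) = (2*D)*60 = 120*D)
q(g) = 3 - 2*g*(-31 + g) (q(g) = 3 - (g + g)*(g - 31) = 3 - 2*g*(-31 + g))
(E(108) - 636) + q(-55) = (120*108 - 636) + (3 - 2*(-55)² + 62*(-55)) = (12960 - 636) + (3 - 2*3025 - 3410) = 12324 + (3 - 6050 - 3410) = 12324 - 9457 = 2867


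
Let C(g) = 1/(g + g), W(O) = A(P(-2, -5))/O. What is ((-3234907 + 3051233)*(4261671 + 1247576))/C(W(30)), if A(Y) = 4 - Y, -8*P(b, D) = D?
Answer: -4553574450651/20 ≈ -2.2768e+11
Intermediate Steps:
P(b, D) = -D/8
W(O) = 27/(8*O) (W(O) = (4 - (-1)*(-5)/8)/O = (4 - 1*5/8)/O = (4 - 5/8)/O = 27/(8*O))
C(g) = 1/(2*g)
((-3234907 + 3051233)*(4261671 + 1247576))/C(W(30)) = ((-3234907 + 3051233)*(4261671 + 1247576))/((1/(2*(((27/8)/30))))) = (-183674*5509247)/((1/(2*(((27/8)*(1/30)))))) = -1011905433478/(1/(2*(9/80))) = -1011905433478/((½)*(80/9)) = -1011905433478/40/9 = -1011905433478*9/40 = -4553574450651/20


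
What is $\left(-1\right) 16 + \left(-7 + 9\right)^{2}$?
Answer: $-12$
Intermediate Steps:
$\left(-1\right) 16 + \left(-7 + 9\right)^{2} = -16 + 2^{2} = -16 + 4 = -12$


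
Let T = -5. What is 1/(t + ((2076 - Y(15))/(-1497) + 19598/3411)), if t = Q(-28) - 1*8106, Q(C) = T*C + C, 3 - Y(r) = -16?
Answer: -1702089/13599058873 ≈ -0.00012516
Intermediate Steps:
Y(r) = 19 (Y(r) = 3 - 1*(-16) = 3 + 16 = 19)
Q(C) = -4*C (Q(C) = -5*C + C = -4*C)
t = -7994 (t = -4*(-28) - 1*8106 = 112 - 8106 = -7994)
1/(t + ((2076 - Y(15))/(-1497) + 19598/3411)) = 1/(-7994 + ((2076 - 1*19)/(-1497) + 19598/3411)) = 1/(-7994 + ((2076 - 19)*(-1/1497) + 19598*(1/3411))) = 1/(-7994 + (2057*(-1/1497) + 19598/3411)) = 1/(-7994 + (-2057/1497 + 19598/3411)) = 1/(-7994 + 7440593/1702089) = 1/(-13599058873/1702089) = -1702089/13599058873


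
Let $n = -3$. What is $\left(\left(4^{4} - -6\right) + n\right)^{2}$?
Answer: $67081$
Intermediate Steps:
$\left(\left(4^{4} - -6\right) + n\right)^{2} = \left(\left(4^{4} - -6\right) - 3\right)^{2} = \left(\left(256 + \left(-3 + 9\right)\right) - 3\right)^{2} = \left(\left(256 + 6\right) - 3\right)^{2} = \left(262 - 3\right)^{2} = 259^{2} = 67081$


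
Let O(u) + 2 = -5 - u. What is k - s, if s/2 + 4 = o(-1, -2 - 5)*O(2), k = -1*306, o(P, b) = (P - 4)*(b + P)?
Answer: 422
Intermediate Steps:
O(u) = -7 - u (O(u) = -2 + (-5 - u) = -7 - u)
o(P, b) = (-4 + P)*(P + b)
k = -306
s = -728 (s = -8 + 2*(((-1)² - 4*(-1) - 4*(-2 - 5) - (-2 - 5))*(-7 - 1*2)) = -8 + 2*((1 + 4 - 4*(-7) - 1*(-7))*(-7 - 2)) = -8 + 2*((1 + 4 + 28 + 7)*(-9)) = -8 + 2*(40*(-9)) = -8 + 2*(-360) = -8 - 720 = -728)
k - s = -306 - 1*(-728) = -306 + 728 = 422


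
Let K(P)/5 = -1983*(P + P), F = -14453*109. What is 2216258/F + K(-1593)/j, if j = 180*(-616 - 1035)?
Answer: -560261232523/5201894854 ≈ -107.70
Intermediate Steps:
F = -1575377
K(P) = -19830*P (K(P) = 5*(-1983*(P + P)) = 5*(-3966*P) = -19830*P)
j = -297180 (j = 180*(-1651) = -297180)
2216258/F + K(-1593)/j = 2216258/(-1575377) - 19830*(-1593)/(-297180) = 2216258*(-1/1575377) + 31589190*(-1/297180) = -2216258/1575377 - 350991/3302 = -560261232523/5201894854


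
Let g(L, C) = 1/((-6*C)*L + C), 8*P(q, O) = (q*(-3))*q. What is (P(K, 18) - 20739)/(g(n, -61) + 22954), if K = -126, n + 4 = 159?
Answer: -1008424855/867186818 ≈ -1.1629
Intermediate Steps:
n = 155 (n = -4 + 159 = 155)
P(q, O) = -3*q²/8 (P(q, O) = ((q*(-3))*q)/8 = ((-3*q)*q)/8 = (-3*q²)/8 = -3*q²/8)
g(L, C) = 1/(C - 6*C*L) (g(L, C) = 1/(-6*C*L + C) = 1/(C - 6*C*L))
(P(K, 18) - 20739)/(g(n, -61) + 22954) = (-3/8*(-126)² - 20739)/(-1/(-61*(-1 + 6*155)) + 22954) = (-3/8*15876 - 20739)/(-1*(-1/61)/(-1 + 930) + 22954) = (-11907/2 - 20739)/(-1*(-1/61)/929 + 22954) = -53385/(2*(-1*(-1/61)*1/929 + 22954)) = -53385/(2*(1/56669 + 22954)) = -53385/(2*1300780227/56669) = -53385/2*56669/1300780227 = -1008424855/867186818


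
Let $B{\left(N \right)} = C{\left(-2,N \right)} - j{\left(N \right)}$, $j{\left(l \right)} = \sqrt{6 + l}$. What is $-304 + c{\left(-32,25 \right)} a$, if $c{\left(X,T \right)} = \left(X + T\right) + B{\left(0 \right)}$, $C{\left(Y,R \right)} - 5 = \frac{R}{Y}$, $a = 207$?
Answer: $-718 - 207 \sqrt{6} \approx -1225.0$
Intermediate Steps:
$C{\left(Y,R \right)} = 5 + \frac{R}{Y}$
$B{\left(N \right)} = 5 - \sqrt{6 + N} - \frac{N}{2}$ ($B{\left(N \right)} = \left(5 + \frac{N}{-2}\right) - \sqrt{6 + N} = \left(5 + N \left(- \frac{1}{2}\right)\right) - \sqrt{6 + N} = \left(5 - \frac{N}{2}\right) - \sqrt{6 + N} = 5 - \sqrt{6 + N} - \frac{N}{2}$)
$c{\left(X,T \right)} = 5 + T + X - \sqrt{6}$ ($c{\left(X,T \right)} = \left(X + T\right) - \left(-5 + \sqrt{6 + 0}\right) = \left(T + X\right) + \left(5 - \sqrt{6} + 0\right) = \left(T + X\right) + \left(5 - \sqrt{6}\right) = 5 + T + X - \sqrt{6}$)
$-304 + c{\left(-32,25 \right)} a = -304 + \left(5 + 25 - 32 - \sqrt{6}\right) 207 = -304 + \left(-2 - \sqrt{6}\right) 207 = -304 - \left(414 + 207 \sqrt{6}\right) = -718 - 207 \sqrt{6}$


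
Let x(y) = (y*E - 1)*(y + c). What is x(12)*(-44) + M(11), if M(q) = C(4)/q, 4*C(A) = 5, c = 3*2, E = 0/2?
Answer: 34853/44 ≈ 792.11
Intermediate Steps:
E = 0 (E = 0*(½) = 0)
c = 6
C(A) = 5/4 (C(A) = (¼)*5 = 5/4)
M(q) = 5/(4*q)
x(y) = -6 - y (x(y) = (y*0 - 1)*(y + 6) = (0 - 1)*(6 + y) = -(6 + y) = -6 - y)
x(12)*(-44) + M(11) = (-6 - 1*12)*(-44) + (5/4)/11 = (-6 - 12)*(-44) + (5/4)*(1/11) = -18*(-44) + 5/44 = 792 + 5/44 = 34853/44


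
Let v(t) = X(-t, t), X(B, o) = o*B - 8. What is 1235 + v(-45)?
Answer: -798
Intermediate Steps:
X(B, o) = -8 + B*o (X(B, o) = B*o - 8 = -8 + B*o)
v(t) = -8 - t**2 (v(t) = -8 + (-t)*t = -8 - t**2)
1235 + v(-45) = 1235 + (-8 - 1*(-45)**2) = 1235 + (-8 - 1*2025) = 1235 + (-8 - 2025) = 1235 - 2033 = -798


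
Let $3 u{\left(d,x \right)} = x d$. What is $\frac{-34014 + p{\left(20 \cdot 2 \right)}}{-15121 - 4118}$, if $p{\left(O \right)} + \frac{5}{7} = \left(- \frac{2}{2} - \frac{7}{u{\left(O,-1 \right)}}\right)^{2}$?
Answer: $\frac{380962273}{215476800} \approx 1.768$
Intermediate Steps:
$u{\left(d,x \right)} = \frac{d x}{3}$ ($u{\left(d,x \right)} = \frac{x d}{3} = \frac{d x}{3}$)
$p{\left(O \right)} = - \frac{5}{7} + \left(-1 + \frac{21}{O}\right)^{2}$ ($p{\left(O \right)} = - \frac{5}{7} + \left(- \frac{2}{2} - \frac{7}{\frac{1}{3} O \left(-1\right)}\right)^{2} = - \frac{5}{7} + \left(\left(-2\right) \frac{1}{2} - \frac{7}{\left(- \frac{1}{3}\right) O}\right)^{2} = - \frac{5}{7} + \left(-1 - 7 \left(- \frac{3}{O}\right)\right)^{2} = - \frac{5}{7} + \left(-1 + \frac{21}{O}\right)^{2}$)
$\frac{-34014 + p{\left(20 \cdot 2 \right)}}{-15121 - 4118} = \frac{-34014 + \left(\frac{2}{7} - \frac{42}{20 \cdot 2} + \frac{441}{1600}\right)}{-15121 - 4118} = \frac{-34014 + \left(\frac{2}{7} - \frac{42}{40} + \frac{441}{1600}\right)}{-19239} = \left(-34014 + \left(\frac{2}{7} - \frac{21}{20} + 441 \cdot \frac{1}{1600}\right)\right) \left(- \frac{1}{19239}\right) = \left(-34014 + \left(\frac{2}{7} - \frac{21}{20} + \frac{441}{1600}\right)\right) \left(- \frac{1}{19239}\right) = \left(-34014 - \frac{5473}{11200}\right) \left(- \frac{1}{19239}\right) = \left(- \frac{380962273}{11200}\right) \left(- \frac{1}{19239}\right) = \frac{380962273}{215476800}$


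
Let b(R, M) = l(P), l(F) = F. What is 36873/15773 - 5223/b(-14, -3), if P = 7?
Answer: -82124268/110411 ≈ -743.80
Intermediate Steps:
b(R, M) = 7
36873/15773 - 5223/b(-14, -3) = 36873/15773 - 5223/7 = -82124268/110411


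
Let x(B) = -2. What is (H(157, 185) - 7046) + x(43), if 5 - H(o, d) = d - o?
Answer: -7071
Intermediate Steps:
H(o, d) = 5 + o - d (H(o, d) = 5 - (d - o) = 5 + (o - d) = 5 + o - d)
(H(157, 185) - 7046) + x(43) = ((5 + 157 - 1*185) - 7046) - 2 = ((5 + 157 - 185) - 7046) - 2 = (-23 - 7046) - 2 = -7069 - 2 = -7071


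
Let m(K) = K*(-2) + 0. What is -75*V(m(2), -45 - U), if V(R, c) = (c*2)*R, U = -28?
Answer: -10200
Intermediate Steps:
m(K) = -2*K (m(K) = -2*K + 0 = -2*K)
V(R, c) = 2*R*c (V(R, c) = (2*c)*R = 2*R*c)
-75*V(m(2), -45 - U) = -150*(-2*2)*(-45 - 1*(-28)) = -150*(-4)*(-45 + 28) = -150*(-4)*(-17) = -75*136 = -10200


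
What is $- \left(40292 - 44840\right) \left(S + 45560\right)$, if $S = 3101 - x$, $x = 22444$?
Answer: $119234916$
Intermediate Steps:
$S = -19343$ ($S = 3101 - 22444 = -19343$)
$- \left(40292 - 44840\right) \left(S + 45560\right) = - \left(40292 - 44840\right) \left(-19343 + 45560\right) = - \left(-4548\right) 26217 = \left(-1\right) \left(-119234916\right) = 119234916$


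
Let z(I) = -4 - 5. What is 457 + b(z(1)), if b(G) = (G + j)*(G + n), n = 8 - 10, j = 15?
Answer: 391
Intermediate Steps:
n = -2
z(I) = -9
b(G) = (-2 + G)*(15 + G) (b(G) = (G + 15)*(G - 2) = (15 + G)*(-2 + G) = (-2 + G)*(15 + G))
457 + b(z(1)) = 457 + (-30 + (-9)² + 13*(-9)) = 457 + (-30 + 81 - 117) = 457 - 66 = 391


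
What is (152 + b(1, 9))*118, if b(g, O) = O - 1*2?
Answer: 18762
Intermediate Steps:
b(g, O) = -2 + O (b(g, O) = O - 2 = -2 + O)
(152 + b(1, 9))*118 = (152 + (-2 + 9))*118 = (152 + 7)*118 = 159*118 = 18762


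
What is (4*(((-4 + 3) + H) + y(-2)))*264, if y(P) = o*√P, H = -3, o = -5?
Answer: -4224 - 5280*I*√2 ≈ -4224.0 - 7467.0*I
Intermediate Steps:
y(P) = -5*√P
(4*(((-4 + 3) + H) + y(-2)))*264 = (4*(((-4 + 3) - 3) - 5*I*√2))*264 = (4*((-1 - 3) - 5*I*√2))*264 = (4*(-4 - 5*I*√2))*264 = (-16 - 20*I*√2)*264 = -4224 - 5280*I*√2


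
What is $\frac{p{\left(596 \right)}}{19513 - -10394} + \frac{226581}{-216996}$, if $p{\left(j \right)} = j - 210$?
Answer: $- \frac{2230865837}{2163233124} \approx -1.0313$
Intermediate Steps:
$p{\left(j \right)} = -210 + j$ ($p{\left(j \right)} = j - 210 = -210 + j$)
$\frac{p{\left(596 \right)}}{19513 - -10394} + \frac{226581}{-216996} = \frac{-210 + 596}{19513 - -10394} + \frac{226581}{-216996} = \frac{386}{19513 + 10394} + 226581 \left(- \frac{1}{216996}\right) = \frac{386}{29907} - \frac{75527}{72332} = - \frac{2230865837}{2163233124}$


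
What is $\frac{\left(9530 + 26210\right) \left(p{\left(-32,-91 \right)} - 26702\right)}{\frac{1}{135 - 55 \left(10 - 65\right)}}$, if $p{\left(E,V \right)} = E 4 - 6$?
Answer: $-3030814902400$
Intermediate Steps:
$p{\left(E,V \right)} = -6 + 4 E$ ($p{\left(E,V \right)} = 4 E - 6 = -6 + 4 E$)
$\frac{\left(9530 + 26210\right) \left(p{\left(-32,-91 \right)} - 26702\right)}{\frac{1}{135 - 55 \left(10 - 65\right)}} = \frac{\left(9530 + 26210\right) \left(\left(-6 + 4 \left(-32\right)\right) - 26702\right)}{\frac{1}{135 - 55 \left(10 - 65\right)}} = \frac{35740 \left(\left(-6 - 128\right) - 26702\right)}{\frac{1}{135 - 55 \left(10 - 65\right)}} = \frac{35740 \left(-134 - 26702\right)}{\frac{1}{135 - -3025}} = \frac{35740 \left(-26836\right)}{\frac{1}{135 + 3025}} = - \frac{959118640}{\frac{1}{3160}} = - 959118640 \frac{1}{\frac{1}{3160}} = \left(-959118640\right) 3160 = -3030814902400$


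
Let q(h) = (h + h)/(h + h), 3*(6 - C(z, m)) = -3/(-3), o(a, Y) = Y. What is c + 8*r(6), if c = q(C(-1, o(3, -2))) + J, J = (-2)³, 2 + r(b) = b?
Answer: 25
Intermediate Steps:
C(z, m) = 17/3 (C(z, m) = 6 - (-1)/(-3) = 6 - (-1)*(-1)/3 = 6 - ⅓*1 = 6 - ⅓ = 17/3)
r(b) = -2 + b
q(h) = 1 (q(h) = (2*h)/((2*h)) = (2*h)*(1/(2*h)) = 1)
J = -8
c = -7 (c = 1 - 8 = -7)
c + 8*r(6) = -7 + 8*(-2 + 6) = -7 + 8*4 = -7 + 32 = 25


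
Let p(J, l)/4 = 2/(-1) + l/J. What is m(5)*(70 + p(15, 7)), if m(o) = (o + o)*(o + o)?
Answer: 19160/3 ≈ 6386.7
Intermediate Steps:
m(o) = 4*o² (m(o) = (2*o)*(2*o) = 4*o²)
p(J, l) = -8 + 4*l/J (p(J, l) = 4*(2/(-1) + l/J) = 4*(2*(-1) + l/J) = 4*(-2 + l/J) = -8 + 4*l/J)
m(5)*(70 + p(15, 7)) = (4*5²)*(70 + (-8 + 4*7/15)) = (4*25)*(70 + (-8 + 4*7*(1/15))) = 100*(70 + (-8 + 28/15)) = 100*(70 - 92/15) = 100*(958/15) = 19160/3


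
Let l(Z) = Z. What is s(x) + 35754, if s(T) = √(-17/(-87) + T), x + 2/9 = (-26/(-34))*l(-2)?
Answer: 35754 + I*√3404165/1479 ≈ 35754.0 + 1.2475*I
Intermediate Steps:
x = -268/153 (x = -2/9 - 26/(-34)*(-2) = -2/9 - 26*(-1/34)*(-2) = -2/9 + (13/17)*(-2) = -2/9 - 26/17 = -268/153 ≈ -1.7516)
s(T) = √(17/87 + T) (s(T) = √(-17*(-1/87) + T) = √(17/87 + T))
s(x) + 35754 = √(1479 + 7569*(-268/153))/87 + 35754 = √(1479 - 225388/17)/87 + 35754 = √(-200245/17)/87 + 35754 = (I*√3404165/17)/87 + 35754 = I*√3404165/1479 + 35754 = 35754 + I*√3404165/1479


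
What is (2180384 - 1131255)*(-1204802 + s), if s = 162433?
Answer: -1093579546601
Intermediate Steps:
(2180384 - 1131255)*(-1204802 + s) = (2180384 - 1131255)*(-1204802 + 162433) = 1049129*(-1042369) = -1093579546601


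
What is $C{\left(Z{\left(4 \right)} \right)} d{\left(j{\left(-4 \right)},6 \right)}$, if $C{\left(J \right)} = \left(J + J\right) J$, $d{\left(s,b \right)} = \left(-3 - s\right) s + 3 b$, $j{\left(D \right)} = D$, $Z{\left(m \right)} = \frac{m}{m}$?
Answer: $28$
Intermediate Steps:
$Z{\left(m \right)} = 1$
$d{\left(s,b \right)} = 3 b + s \left(-3 - s\right)$ ($d{\left(s,b \right)} = s \left(-3 - s\right) + 3 b = 3 b + s \left(-3 - s\right)$)
$C{\left(J \right)} = 2 J^{2}$ ($C{\left(J \right)} = 2 J J = 2 J^{2}$)
$C{\left(Z{\left(4 \right)} \right)} d{\left(j{\left(-4 \right)},6 \right)} = 2 \cdot 1^{2} \left(- \left(-4\right)^{2} - -12 + 3 \cdot 6\right) = 2 \cdot 1 \left(\left(-1\right) 16 + 12 + 18\right) = 2 \left(-16 + 12 + 18\right) = 2 \cdot 14 = 28$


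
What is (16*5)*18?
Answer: 1440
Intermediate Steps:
(16*5)*18 = 80*18 = 1440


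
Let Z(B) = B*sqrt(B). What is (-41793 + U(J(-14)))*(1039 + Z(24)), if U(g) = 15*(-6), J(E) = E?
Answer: -43516437 - 2010384*sqrt(6) ≈ -4.8441e+7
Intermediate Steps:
Z(B) = B**(3/2)
U(g) = -90
(-41793 + U(J(-14)))*(1039 + Z(24)) = (-41793 - 90)*(1039 + 24**(3/2)) = -41883*(1039 + 48*sqrt(6)) = -43516437 - 2010384*sqrt(6)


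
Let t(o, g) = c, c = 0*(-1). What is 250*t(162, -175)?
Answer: 0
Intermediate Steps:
c = 0
t(o, g) = 0
250*t(162, -175) = 250*0 = 0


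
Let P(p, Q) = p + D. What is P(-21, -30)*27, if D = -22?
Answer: -1161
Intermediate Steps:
P(p, Q) = -22 + p (P(p, Q) = p - 22 = -22 + p)
P(-21, -30)*27 = (-22 - 21)*27 = -43*27 = -1161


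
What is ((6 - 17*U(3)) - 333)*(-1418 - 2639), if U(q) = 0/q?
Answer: 1326639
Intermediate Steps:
U(q) = 0
((6 - 17*U(3)) - 333)*(-1418 - 2639) = ((6 - 17*0) - 333)*(-1418 - 2639) = ((6 + 0) - 333)*(-4057) = (6 - 333)*(-4057) = -327*(-4057) = 1326639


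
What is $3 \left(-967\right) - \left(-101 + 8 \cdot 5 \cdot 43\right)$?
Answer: $-4520$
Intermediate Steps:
$3 \left(-967\right) - \left(-101 + 8 \cdot 5 \cdot 43\right) = -2901 - \left(-101 + 40 \cdot 43\right) = -2901 - \left(-101 + 1720\right) = -2901 - 1619 = -4520$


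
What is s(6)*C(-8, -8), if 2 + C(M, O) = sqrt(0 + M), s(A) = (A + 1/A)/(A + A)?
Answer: -37/36 + 37*I*sqrt(2)/36 ≈ -1.0278 + 1.4535*I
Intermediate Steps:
s(A) = (A + 1/A)/(2*A) (s(A) = (A + 1/A)/((2*A)) = (A + 1/A)*(1/(2*A)) = (A + 1/A)/(2*A))
C(M, O) = -2 + sqrt(M) (C(M, O) = -2 + sqrt(0 + M) = -2 + sqrt(M))
s(6)*C(-8, -8) = ((1/2)*(1 + 6**2)/6**2)*(-2 + sqrt(-8)) = ((1/2)*(1/36)*(1 + 36))*(-2 + 2*I*sqrt(2)) = ((1/2)*(1/36)*37)*(-2 + 2*I*sqrt(2)) = 37*(-2 + 2*I*sqrt(2))/72 = -37/36 + 37*I*sqrt(2)/36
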